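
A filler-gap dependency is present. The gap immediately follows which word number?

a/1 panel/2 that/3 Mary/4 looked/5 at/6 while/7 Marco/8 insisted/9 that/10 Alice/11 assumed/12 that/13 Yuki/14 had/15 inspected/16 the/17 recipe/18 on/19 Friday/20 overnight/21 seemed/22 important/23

6

The displaced element is "a panel" (word 2).
It functions as the object of the preposition "at" of "looked", so the gap sits immediately after word 6 ("at").
Base order: Mary looked at a panel while Marco insisted that Alice assumed that Yuki had inspected the recipe on Friday overnight.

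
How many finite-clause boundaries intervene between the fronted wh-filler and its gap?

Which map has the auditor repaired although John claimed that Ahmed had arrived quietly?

"which map" originates inside the matrix clause — no clause boundary is crossed.

0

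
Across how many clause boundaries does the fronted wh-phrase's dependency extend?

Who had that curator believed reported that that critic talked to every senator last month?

1

"who" is extracted from the subject of "reported".
Boundaries crossed, outermost first: [Ø] — 1 in total.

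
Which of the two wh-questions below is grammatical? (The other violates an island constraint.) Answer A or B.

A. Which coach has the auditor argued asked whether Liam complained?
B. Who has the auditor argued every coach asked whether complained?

A

In B, the wh-phrase is extracted from inside a wh-island (introduced by "whether"), which blocks movement.
In A, the extraction path crosses only that-complement boundaries, which are transparent.
So A is grammatical.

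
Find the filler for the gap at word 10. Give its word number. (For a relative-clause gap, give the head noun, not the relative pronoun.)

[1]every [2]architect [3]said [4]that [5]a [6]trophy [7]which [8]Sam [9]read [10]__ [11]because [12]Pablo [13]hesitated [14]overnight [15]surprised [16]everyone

The gap at 10 is the object of "read", inside a relative clause.
The relative pronoun is "which" (word 7); it is bound by the head noun immediately before it.
Its filler is the head noun "trophy", at word 6.

6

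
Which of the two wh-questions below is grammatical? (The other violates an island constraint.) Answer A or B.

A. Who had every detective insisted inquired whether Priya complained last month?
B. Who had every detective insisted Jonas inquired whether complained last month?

In B, the wh-phrase is extracted from inside a wh-island (introduced by "whether"), which blocks movement.
In A, the extraction path crosses only that-complement boundaries, which are transparent.
So A is grammatical.

A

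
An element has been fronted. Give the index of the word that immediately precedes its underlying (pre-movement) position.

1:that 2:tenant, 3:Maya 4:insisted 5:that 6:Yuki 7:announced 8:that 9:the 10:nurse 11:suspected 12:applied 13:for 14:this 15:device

11

The displaced element is "that tenant" (word 2).
It is linked across 3 clause boundaries (that → that → Ø).
It functions as the subject of "applied", so the gap sits immediately after word 11 ("suspected").
Base order: Maya insisted that Yuki announced that the nurse suspected that tenant applied for this device.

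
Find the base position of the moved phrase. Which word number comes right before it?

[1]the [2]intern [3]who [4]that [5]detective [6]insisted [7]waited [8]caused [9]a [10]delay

The displaced element is "the intern" (word 2).
It is linked across 1 clause boundary (Ø).
It functions as the subject of "waited", so the gap sits immediately after word 6 ("insisted").
Base order: That detective insisted that the intern waited.

6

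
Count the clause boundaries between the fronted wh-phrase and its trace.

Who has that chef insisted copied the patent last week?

"who" is extracted from the subject of "copied".
Boundaries crossed, outermost first: [Ø] — 1 in total.

1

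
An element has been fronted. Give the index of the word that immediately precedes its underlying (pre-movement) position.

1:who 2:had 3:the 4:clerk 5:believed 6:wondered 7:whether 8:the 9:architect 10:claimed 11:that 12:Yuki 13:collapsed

5

The displaced element is "who" (word 1).
It is linked across 1 clause boundary (Ø).
It functions as the subject of "wondered", so the gap sits immediately after word 5 ("believed").
Base order: The clerk had believed who wondered whether the architect claimed that Yuki collapsed.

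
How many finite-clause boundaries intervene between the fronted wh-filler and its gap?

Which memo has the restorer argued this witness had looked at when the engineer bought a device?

"which memo" is extracted from the PP object of "looked".
Boundaries crossed, outermost first: [Ø] — 1 in total.

1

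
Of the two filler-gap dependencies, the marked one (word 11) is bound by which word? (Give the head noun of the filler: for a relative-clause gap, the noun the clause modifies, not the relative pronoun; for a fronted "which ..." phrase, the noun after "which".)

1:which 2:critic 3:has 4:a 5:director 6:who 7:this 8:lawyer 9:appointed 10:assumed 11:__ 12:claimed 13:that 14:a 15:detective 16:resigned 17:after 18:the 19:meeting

2

The marked gap is the subject of "claimed".
Its filler is the fronted wh-phrase "which critic", at word 2.
(The other dependency links word 5 to a gap after word 9.)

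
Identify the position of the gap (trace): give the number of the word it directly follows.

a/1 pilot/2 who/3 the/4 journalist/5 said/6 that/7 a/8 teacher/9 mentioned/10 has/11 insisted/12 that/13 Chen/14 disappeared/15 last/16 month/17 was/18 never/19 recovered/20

The displaced element is "a pilot" (word 2).
It is linked across 2 clause boundaries (that → Ø).
It functions as the subject of "insisted", so the gap sits immediately after word 10 ("mentioned").
Base order: The journalist said that a teacher mentioned a pilot has insisted that Chen disappeared last month.

10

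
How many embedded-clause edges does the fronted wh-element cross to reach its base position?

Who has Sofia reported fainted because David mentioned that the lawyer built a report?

"who" is extracted from the subject of "fainted".
Boundaries crossed, outermost first: [Ø] — 1 in total.

1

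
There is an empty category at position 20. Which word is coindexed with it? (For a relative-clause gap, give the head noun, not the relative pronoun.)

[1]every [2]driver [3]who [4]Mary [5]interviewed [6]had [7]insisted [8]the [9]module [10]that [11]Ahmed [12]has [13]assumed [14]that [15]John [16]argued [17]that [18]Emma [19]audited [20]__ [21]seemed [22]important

9

The gap at 20 is the object of "audited", inside a relative clause.
The relative pronoun is "that" (word 10); it is bound by the head noun immediately before it.
Its filler is the head noun "module", at word 9.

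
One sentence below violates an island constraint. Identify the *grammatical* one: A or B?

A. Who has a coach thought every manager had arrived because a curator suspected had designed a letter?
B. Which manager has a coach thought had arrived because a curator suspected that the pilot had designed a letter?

In A, the wh-phrase is extracted from inside an adjunct island (introduced by "because"), which blocks movement.
In B, the extraction path crosses only that-complement boundaries, which are transparent.
So B is grammatical.

B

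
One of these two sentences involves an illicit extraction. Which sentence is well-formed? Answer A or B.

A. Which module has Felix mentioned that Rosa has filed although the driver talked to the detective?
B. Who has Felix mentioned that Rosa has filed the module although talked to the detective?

In B, the wh-phrase is extracted from inside an adjunct island (introduced by "although"), which blocks movement.
In A, the extraction path crosses only that-complement boundaries, which are transparent.
So A is grammatical.

A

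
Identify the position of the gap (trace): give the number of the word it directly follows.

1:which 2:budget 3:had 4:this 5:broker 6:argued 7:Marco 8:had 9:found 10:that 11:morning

The displaced element is "which budget" (word 2).
It is linked across 1 clause boundary (Ø).
It functions as the direct object of "found", so the gap sits immediately after word 9 ("found").
Base order: This broker had argued Marco had found which budget that morning.

9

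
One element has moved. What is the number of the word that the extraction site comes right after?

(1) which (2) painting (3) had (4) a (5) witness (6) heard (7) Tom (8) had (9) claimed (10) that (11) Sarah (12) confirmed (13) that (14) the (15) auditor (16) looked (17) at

The displaced element is "which painting" (word 2).
It is linked across 3 clause boundaries (Ø → that → that).
It functions as the object of the preposition "at" of "looked", so the gap sits immediately after word 17 ("at").
Base order: A witness had heard Tom had claimed that Sarah confirmed that the auditor looked at which painting.

17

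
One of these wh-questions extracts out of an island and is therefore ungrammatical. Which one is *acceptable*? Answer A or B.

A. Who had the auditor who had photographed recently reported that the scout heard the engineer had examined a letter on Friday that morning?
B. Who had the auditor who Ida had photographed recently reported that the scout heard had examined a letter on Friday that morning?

B

In A, the wh-phrase is extracted from inside a complex-NP island (relative clause) (introduced by "who"), which blocks movement.
In B, the extraction path crosses only that-complement boundaries, which are transparent.
So B is grammatical.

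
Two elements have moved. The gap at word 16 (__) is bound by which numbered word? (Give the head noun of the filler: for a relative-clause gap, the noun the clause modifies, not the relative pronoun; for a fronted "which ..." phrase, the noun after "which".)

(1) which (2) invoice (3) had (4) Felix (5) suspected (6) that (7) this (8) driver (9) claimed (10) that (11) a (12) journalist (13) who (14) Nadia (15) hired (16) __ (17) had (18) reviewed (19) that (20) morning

12

The marked gap is inside the relative clause, the direct object of "hired".
Its filler is the head noun "journalist" (via "who"), at word 12.
(The other dependency links word 2 to a gap after word 18.)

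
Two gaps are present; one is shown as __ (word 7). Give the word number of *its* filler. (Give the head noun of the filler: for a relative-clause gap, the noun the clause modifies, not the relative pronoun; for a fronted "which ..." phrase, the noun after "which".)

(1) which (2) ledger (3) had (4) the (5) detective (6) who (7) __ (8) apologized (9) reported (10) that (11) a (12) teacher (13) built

The marked gap is inside the relative clause, the subject of "apologized".
Its filler is the head noun "detective" (via "who"), at word 5.
(The other dependency links word 2 to a gap after word 13.)

5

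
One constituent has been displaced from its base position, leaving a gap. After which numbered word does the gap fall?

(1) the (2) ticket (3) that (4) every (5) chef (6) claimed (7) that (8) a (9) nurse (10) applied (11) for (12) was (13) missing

11

The displaced element is "the ticket" (word 2).
It is linked across 1 clause boundary (that).
It functions as the object of the preposition "for" of "applied", so the gap sits immediately after word 11 ("for").
Base order: Every chef claimed that a nurse applied for the ticket.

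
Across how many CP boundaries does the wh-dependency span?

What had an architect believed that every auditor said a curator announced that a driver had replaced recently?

3

"what" is extracted from the object of "replaced".
Boundaries crossed, outermost first: [that], [Ø], [that] — 3 in total.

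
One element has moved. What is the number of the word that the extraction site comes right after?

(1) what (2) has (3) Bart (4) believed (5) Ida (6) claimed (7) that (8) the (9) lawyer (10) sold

The displaced element is "what" (word 1).
It is linked across 2 clause boundaries (Ø → that).
It functions as the direct object of "sold", so the gap sits immediately after word 10 ("sold").
Base order: Bart has believed Ida claimed that the lawyer sold what.

10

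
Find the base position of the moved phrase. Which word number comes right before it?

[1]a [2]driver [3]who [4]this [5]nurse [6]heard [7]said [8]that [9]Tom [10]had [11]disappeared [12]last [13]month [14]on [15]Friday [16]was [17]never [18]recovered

The displaced element is "a driver" (word 2).
It is linked across 1 clause boundary (Ø).
It functions as the subject of "said", so the gap sits immediately after word 6 ("heard").
Base order: This nurse heard a driver said that Tom had disappeared last month on Friday.

6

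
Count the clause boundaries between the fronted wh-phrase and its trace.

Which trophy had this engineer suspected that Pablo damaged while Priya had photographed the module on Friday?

1

"which trophy" is extracted from the object of "damaged".
Boundaries crossed, outermost first: [that] — 1 in total.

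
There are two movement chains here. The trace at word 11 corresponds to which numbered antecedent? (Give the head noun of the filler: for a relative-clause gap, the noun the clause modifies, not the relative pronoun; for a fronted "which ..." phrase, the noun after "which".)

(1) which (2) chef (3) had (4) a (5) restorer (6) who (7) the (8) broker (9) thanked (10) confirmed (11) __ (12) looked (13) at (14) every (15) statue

The marked gap is the subject of "looked".
Its filler is the fronted wh-phrase "which chef", at word 2.
(The other dependency links word 5 to a gap after word 9.)

2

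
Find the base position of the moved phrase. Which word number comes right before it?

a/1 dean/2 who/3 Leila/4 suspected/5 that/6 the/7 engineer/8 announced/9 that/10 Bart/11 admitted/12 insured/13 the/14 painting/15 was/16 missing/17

The displaced element is "a dean" (word 2).
It is linked across 3 clause boundaries (that → that → Ø).
It functions as the subject of "insured", so the gap sits immediately after word 12 ("admitted").
Base order: Leila suspected that the engineer announced that Bart admitted that a dean insured the painting.

12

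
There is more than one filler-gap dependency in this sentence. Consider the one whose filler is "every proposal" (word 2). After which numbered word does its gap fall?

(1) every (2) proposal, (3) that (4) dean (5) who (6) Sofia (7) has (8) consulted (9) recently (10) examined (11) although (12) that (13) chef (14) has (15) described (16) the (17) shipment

10

The displaced element is "every proposal" (word 2).
It functions as the direct object of "examined", so the gap sits immediately after word 10 ("examined").
Base order: That dean who Sofia has consulted recently examined every proposal although that chef has described the shipment.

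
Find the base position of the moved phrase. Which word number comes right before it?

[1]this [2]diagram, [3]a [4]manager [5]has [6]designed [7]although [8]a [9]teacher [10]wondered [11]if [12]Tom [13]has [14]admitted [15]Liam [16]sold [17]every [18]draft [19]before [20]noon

6

The displaced element is "this diagram" (word 2).
It functions as the direct object of "designed", so the gap sits immediately after word 6 ("designed").
Base order: A manager has designed this diagram although a teacher wondered if Tom has admitted Liam sold every draft before noon.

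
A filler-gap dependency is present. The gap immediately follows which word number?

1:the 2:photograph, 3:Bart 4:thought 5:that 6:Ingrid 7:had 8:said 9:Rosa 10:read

The displaced element is "the photograph" (word 2).
It is linked across 2 clause boundaries (that → Ø).
It functions as the direct object of "read", so the gap sits immediately after word 10 ("read").
Base order: Bart thought that Ingrid had said Rosa read the photograph.

10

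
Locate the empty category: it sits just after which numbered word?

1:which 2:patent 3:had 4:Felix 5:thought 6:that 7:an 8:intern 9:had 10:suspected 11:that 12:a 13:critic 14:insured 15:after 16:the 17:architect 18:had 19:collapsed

The displaced element is "which patent" (word 2).
It is linked across 2 clause boundaries (that → that).
It functions as the direct object of "insured", so the gap sits immediately after word 14 ("insured").
Base order: Felix had thought that an intern had suspected that a critic insured which patent after the architect had collapsed.

14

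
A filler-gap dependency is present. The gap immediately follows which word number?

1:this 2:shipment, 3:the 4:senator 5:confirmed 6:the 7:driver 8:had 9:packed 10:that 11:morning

The displaced element is "this shipment" (word 2).
It is linked across 1 clause boundary (Ø).
It functions as the direct object of "packed", so the gap sits immediately after word 9 ("packed").
Base order: The senator confirmed the driver had packed this shipment that morning.

9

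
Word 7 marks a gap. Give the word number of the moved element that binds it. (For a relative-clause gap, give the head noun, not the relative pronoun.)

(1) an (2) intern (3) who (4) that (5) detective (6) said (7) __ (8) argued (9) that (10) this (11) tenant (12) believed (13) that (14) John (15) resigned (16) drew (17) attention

The gap at 7 is the subject of "argued", inside a relative clause.
The relative pronoun is "who" (word 3); it is bound by the head noun immediately before it.
Its filler is the head noun "intern", at word 2.

2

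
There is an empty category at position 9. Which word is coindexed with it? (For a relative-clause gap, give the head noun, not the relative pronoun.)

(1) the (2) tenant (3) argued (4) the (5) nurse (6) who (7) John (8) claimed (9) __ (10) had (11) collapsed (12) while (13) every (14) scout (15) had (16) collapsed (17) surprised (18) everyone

The gap at 9 is the subject of "collapsed", inside a relative clause.
The relative pronoun is "who" (word 6); it is bound by the head noun immediately before it.
Its filler is the head noun "nurse", at word 5.

5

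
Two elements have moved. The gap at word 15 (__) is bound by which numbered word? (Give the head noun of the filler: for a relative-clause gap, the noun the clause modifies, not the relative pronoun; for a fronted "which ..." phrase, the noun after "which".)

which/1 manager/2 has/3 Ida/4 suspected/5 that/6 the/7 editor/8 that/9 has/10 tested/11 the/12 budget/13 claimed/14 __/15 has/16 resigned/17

2

The marked gap is the subject of "resigned".
Its filler is the fronted wh-phrase "which manager", at word 2.
(The other dependency links word 8 to a gap after word 9.)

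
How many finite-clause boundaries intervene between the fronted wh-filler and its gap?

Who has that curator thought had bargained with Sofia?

1

"who" is extracted from the subject of "bargained".
Boundaries crossed, outermost first: [Ø] — 1 in total.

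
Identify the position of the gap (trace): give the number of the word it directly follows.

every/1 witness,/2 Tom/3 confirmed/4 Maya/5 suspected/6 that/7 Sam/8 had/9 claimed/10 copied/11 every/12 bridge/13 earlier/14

10

The displaced element is "every witness" (word 2).
It is linked across 3 clause boundaries (Ø → that → Ø).
It functions as the subject of "copied", so the gap sits immediately after word 10 ("claimed").
Base order: Tom confirmed Maya suspected that Sam had claimed every witness copied every bridge earlier.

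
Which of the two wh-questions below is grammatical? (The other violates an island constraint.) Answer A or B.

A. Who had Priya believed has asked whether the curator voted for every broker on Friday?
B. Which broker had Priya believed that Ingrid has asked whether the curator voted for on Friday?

A

In B, the wh-phrase is extracted from inside a wh-island (introduced by "whether"), which blocks movement.
In A, the extraction path crosses only that-complement boundaries, which are transparent.
So A is grammatical.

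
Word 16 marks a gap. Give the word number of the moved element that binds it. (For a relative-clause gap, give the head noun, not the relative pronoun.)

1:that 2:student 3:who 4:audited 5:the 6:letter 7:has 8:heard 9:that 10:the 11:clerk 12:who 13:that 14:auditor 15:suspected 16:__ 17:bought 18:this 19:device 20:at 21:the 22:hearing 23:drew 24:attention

11

The gap at 16 is the subject of "bought", inside a relative clause.
The relative pronoun is "who" (word 12); it is bound by the head noun immediately before it.
Its filler is the head noun "clerk", at word 11.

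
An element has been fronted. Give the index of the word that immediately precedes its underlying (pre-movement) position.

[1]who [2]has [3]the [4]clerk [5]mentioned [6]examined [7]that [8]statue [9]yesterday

5

The displaced element is "who" (word 1).
It is linked across 1 clause boundary (Ø).
It functions as the subject of "examined", so the gap sits immediately after word 5 ("mentioned").
Base order: The clerk has mentioned that who examined that statue yesterday.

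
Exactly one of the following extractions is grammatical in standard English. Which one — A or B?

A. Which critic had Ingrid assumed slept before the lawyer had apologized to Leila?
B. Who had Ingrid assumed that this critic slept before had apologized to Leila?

A

In B, the wh-phrase is extracted from inside an adjunct island (introduced by "before"), which blocks movement.
In A, the extraction path crosses only that-complement boundaries, which are transparent.
So A is grammatical.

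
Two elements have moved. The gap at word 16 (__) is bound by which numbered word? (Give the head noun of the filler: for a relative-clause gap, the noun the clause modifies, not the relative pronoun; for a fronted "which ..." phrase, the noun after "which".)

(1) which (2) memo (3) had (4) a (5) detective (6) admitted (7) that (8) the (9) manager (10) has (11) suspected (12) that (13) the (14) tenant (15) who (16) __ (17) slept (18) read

14

The marked gap is inside the relative clause, the subject of "slept".
Its filler is the head noun "tenant" (via "who"), at word 14.
(The other dependency links word 2 to a gap after word 18.)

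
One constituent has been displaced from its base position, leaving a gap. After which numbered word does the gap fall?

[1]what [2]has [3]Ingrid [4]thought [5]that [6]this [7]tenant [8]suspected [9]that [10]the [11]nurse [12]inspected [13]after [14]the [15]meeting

The displaced element is "what" (word 1).
It is linked across 2 clause boundaries (that → that).
It functions as the direct object of "inspected", so the gap sits immediately after word 12 ("inspected").
Base order: Ingrid has thought that this tenant suspected that the nurse inspected what after the meeting.

12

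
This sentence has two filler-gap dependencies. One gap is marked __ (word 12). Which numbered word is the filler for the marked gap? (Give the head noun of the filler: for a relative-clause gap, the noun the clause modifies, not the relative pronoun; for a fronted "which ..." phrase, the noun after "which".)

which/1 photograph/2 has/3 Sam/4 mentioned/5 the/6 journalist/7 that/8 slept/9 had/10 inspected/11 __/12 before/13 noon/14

The marked gap is the direct object of "inspected".
Its filler is the fronted wh-phrase "which photograph", at word 2.
(The other dependency links word 7 to a gap after word 8.)

2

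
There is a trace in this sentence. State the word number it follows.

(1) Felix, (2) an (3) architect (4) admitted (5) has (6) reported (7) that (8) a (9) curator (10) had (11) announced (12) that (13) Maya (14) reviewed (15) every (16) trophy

4

The displaced element is "Felix" (word 1).
It is linked across 1 clause boundary (Ø).
It functions as the subject of "reported", so the gap sits immediately after word 4 ("admitted").
Base order: An architect admitted that Felix has reported that a curator had announced that Maya reviewed every trophy.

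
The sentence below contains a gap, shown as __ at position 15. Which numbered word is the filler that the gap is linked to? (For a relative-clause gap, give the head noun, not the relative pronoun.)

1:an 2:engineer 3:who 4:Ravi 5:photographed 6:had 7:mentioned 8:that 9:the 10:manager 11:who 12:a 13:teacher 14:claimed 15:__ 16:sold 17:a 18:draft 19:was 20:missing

The gap at 15 is the subject of "sold", inside a relative clause.
The relative pronoun is "who" (word 11); it is bound by the head noun immediately before it.
Its filler is the head noun "manager", at word 10.

10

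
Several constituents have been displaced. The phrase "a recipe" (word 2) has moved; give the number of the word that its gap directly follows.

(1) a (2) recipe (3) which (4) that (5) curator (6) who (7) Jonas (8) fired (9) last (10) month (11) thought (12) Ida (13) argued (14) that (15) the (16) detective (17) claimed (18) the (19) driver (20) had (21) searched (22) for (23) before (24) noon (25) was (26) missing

22

The displaced element is "a recipe" (word 2).
It is linked across 3 clause boundaries (Ø → that → Ø).
It functions as the object of the preposition "for" of "searched", so the gap sits immediately after word 22 ("for").
Base order: That curator who Jonas fired last month thought Ida argued that the detective claimed the driver had searched for a recipe before noon.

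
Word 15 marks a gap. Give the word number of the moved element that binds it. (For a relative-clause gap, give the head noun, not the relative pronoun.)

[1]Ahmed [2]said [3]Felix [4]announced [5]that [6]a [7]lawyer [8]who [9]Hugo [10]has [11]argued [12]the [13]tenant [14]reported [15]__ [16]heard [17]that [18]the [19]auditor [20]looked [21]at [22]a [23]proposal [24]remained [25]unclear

7

The gap at 15 is the subject of "heard", inside a relative clause.
The relative pronoun is "who" (word 8); it is bound by the head noun immediately before it.
Its filler is the head noun "lawyer", at word 7.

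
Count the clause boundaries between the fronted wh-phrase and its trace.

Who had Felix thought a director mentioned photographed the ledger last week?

2

"who" is extracted from the subject of "photographed".
Boundaries crossed, outermost first: [Ø], [Ø] — 2 in total.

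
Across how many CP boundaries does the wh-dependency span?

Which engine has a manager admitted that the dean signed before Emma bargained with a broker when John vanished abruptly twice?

1

"which engine" is extracted from the object of "signed".
Boundaries crossed, outermost first: [that] — 1 in total.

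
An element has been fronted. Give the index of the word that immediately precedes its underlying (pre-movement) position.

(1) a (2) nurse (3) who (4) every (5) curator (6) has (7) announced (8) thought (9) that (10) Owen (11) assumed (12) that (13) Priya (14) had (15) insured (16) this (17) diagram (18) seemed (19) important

The displaced element is "a nurse" (word 2).
It is linked across 1 clause boundary (Ø).
It functions as the subject of "thought", so the gap sits immediately after word 7 ("announced").
Base order: Every curator has announced a nurse thought that Owen assumed that Priya had insured this diagram.

7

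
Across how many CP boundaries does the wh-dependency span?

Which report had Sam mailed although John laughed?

0

"which report" originates inside the matrix clause — no clause boundary is crossed.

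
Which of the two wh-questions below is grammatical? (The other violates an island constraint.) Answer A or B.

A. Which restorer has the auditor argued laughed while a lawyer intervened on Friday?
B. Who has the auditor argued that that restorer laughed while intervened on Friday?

In B, the wh-phrase is extracted from inside an adjunct island (introduced by "while"), which blocks movement.
In A, the extraction path crosses only that-complement boundaries, which are transparent.
So A is grammatical.

A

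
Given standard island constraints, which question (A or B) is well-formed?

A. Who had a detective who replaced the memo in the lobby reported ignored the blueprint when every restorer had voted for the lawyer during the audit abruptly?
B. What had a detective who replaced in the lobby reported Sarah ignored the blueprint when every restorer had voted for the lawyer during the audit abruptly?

In B, the wh-phrase is extracted from inside a complex-NP island (relative clause) (introduced by "who"), which blocks movement.
In A, the extraction path crosses only that-complement boundaries, which are transparent.
So A is grammatical.

A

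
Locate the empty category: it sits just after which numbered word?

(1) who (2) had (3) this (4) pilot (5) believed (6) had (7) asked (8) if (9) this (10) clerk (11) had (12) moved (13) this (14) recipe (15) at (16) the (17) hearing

The displaced element is "who" (word 1).
It is linked across 1 clause boundary (Ø).
It functions as the subject of "asked", so the gap sits immediately after word 5 ("believed").
Base order: This pilot had believed who had asked if this clerk had moved this recipe at the hearing.

5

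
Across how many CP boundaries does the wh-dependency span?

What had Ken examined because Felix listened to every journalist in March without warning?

0

"what" originates inside the matrix clause — no clause boundary is crossed.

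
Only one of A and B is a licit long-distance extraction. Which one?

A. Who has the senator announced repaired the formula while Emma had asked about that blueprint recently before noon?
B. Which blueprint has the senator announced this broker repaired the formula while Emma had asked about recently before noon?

A

In B, the wh-phrase is extracted from inside an adjunct island (introduced by "while"), which blocks movement.
In A, the extraction path crosses only that-complement boundaries, which are transparent.
So A is grammatical.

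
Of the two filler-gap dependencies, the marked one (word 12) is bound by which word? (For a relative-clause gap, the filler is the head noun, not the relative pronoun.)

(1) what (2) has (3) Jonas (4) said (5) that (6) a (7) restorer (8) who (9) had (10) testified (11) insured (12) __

The marked gap is the direct object of "insured".
Its filler is the fronted wh-phrase "what", at word 1.
(The other dependency links word 7 to a gap after word 8.)

1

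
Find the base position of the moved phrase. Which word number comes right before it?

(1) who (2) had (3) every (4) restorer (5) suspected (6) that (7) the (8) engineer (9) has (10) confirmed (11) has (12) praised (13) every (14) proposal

The displaced element is "who" (word 1).
It is linked across 2 clause boundaries (that → Ø).
It functions as the subject of "praised", so the gap sits immediately after word 10 ("confirmed").
Base order: Every restorer had suspected that the engineer has confirmed who has praised every proposal.

10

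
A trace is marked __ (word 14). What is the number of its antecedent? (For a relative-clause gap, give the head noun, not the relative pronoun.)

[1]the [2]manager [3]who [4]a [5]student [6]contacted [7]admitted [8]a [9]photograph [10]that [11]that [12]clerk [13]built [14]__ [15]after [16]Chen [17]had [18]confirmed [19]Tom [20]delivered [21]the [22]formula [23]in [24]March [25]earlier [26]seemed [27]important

9

The gap at 14 is the object of "built", inside a relative clause.
The relative pronoun is "that" (word 10); it is bound by the head noun immediately before it.
Its filler is the head noun "photograph", at word 9.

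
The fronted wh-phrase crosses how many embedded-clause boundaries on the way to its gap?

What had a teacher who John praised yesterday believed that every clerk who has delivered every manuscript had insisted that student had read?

2

"what" is extracted from the object of "read".
Boundaries crossed, outermost first: [that], [Ø] — 2 in total.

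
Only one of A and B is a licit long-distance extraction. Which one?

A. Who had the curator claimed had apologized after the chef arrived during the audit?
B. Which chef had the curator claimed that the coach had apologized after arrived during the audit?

A

In B, the wh-phrase is extracted from inside an adjunct island (introduced by "after"), which blocks movement.
In A, the extraction path crosses only that-complement boundaries, which are transparent.
So A is grammatical.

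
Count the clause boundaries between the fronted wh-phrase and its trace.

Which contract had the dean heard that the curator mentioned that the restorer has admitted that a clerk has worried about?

"which contract" is extracted from the PP object of "worried".
Boundaries crossed, outermost first: [that], [that], [that] — 3 in total.

3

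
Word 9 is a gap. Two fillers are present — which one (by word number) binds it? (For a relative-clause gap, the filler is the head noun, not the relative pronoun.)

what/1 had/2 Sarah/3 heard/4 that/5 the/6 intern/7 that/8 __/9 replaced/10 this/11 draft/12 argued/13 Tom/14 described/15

7

The marked gap is inside the relative clause, the subject of "replaced".
Its filler is the head noun "intern" (via "that"), at word 7.
(The other dependency links word 1 to a gap after word 15.)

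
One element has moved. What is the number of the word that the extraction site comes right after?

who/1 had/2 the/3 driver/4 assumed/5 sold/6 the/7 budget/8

5

The displaced element is "who" (word 1).
It is linked across 1 clause boundary (Ø).
It functions as the subject of "sold", so the gap sits immediately after word 5 ("assumed").
Base order: The driver had assumed that who sold the budget.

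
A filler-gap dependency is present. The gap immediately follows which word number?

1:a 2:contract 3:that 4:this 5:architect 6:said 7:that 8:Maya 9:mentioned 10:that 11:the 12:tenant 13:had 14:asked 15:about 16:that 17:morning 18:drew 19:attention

The displaced element is "a contract" (word 2).
It is linked across 2 clause boundaries (that → that).
It functions as the object of the preposition "about" of "asked", so the gap sits immediately after word 15 ("about").
Base order: This architect said that Maya mentioned that the tenant had asked about a contract that morning.

15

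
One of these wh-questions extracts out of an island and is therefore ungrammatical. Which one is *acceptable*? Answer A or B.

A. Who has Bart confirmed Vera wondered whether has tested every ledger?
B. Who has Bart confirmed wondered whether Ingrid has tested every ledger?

In A, the wh-phrase is extracted from inside a wh-island (introduced by "whether"), which blocks movement.
In B, the extraction path crosses only that-complement boundaries, which are transparent.
So B is grammatical.

B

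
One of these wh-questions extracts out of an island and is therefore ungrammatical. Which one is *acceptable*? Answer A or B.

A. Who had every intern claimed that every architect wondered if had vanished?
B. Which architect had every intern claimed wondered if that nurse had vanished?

B

In A, the wh-phrase is extracted from inside a wh-island (introduced by "if"), which blocks movement.
In B, the extraction path crosses only that-complement boundaries, which are transparent.
So B is grammatical.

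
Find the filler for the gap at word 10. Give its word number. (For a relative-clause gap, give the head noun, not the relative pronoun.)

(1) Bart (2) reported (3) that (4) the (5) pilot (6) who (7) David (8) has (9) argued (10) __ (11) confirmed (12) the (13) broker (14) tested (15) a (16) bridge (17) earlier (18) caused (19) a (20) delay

The gap at 10 is the subject of "confirmed", inside a relative clause.
The relative pronoun is "who" (word 6); it is bound by the head noun immediately before it.
Its filler is the head noun "pilot", at word 5.

5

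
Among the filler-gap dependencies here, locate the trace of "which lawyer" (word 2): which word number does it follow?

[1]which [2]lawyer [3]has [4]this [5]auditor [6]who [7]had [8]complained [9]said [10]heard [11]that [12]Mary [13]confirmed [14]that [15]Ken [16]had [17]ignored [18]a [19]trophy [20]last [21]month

9

The displaced element is "which lawyer" (word 2).
It is linked across 1 clause boundary (Ø).
It functions as the subject of "heard", so the gap sits immediately after word 9 ("said").
Base order: This auditor who had complained has said that which lawyer heard that Mary confirmed that Ken had ignored a trophy last month.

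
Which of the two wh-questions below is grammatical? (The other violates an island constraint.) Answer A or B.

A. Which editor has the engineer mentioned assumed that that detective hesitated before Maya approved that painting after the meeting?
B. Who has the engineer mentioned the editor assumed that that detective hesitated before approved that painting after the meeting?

In B, the wh-phrase is extracted from inside an adjunct island (introduced by "before"), which blocks movement.
In A, the extraction path crosses only that-complement boundaries, which are transparent.
So A is grammatical.

A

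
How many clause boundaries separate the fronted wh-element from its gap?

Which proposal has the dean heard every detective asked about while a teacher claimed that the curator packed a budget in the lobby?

1

"which proposal" is extracted from the PP object of "asked".
Boundaries crossed, outermost first: [Ø] — 1 in total.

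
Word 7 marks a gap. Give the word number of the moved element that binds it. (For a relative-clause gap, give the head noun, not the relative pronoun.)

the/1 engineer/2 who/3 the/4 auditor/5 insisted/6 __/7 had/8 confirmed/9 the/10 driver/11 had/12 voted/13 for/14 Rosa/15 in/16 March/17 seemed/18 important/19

2

The gap at 7 is the subject of "confirmed", inside a relative clause.
The relative pronoun is "who" (word 3); it is bound by the head noun immediately before it.
Its filler is the head noun "engineer", at word 2.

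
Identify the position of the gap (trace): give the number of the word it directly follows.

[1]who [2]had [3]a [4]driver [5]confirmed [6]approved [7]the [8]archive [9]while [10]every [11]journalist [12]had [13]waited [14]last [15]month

5

The displaced element is "who" (word 1).
It is linked across 1 clause boundary (Ø).
It functions as the subject of "approved", so the gap sits immediately after word 5 ("confirmed").
Base order: A driver had confirmed that who approved the archive while every journalist had waited last month.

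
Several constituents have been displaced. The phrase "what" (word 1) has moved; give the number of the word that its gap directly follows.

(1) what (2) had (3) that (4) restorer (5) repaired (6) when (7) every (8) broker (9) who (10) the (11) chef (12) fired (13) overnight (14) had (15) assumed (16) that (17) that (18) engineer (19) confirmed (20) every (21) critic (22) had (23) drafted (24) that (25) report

5

The displaced element is "what" (word 1).
It functions as the direct object of "repaired", so the gap sits immediately after word 5 ("repaired").
Base order: That restorer had repaired what when every broker who the chef fired overnight had assumed that that engineer confirmed every critic had drafted that report.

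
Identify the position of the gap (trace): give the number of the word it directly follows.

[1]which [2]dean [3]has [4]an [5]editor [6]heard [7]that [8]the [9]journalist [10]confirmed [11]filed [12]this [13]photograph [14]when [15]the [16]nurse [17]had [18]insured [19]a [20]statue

10

The displaced element is "which dean" (word 2).
It is linked across 2 clause boundaries (that → Ø).
It functions as the subject of "filed", so the gap sits immediately after word 10 ("confirmed").
Base order: An editor has heard that the journalist confirmed that which dean filed this photograph when the nurse had insured a statue.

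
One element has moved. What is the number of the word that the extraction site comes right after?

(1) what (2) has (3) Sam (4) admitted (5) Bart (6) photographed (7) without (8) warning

The displaced element is "what" (word 1).
It is linked across 1 clause boundary (Ø).
It functions as the direct object of "photographed", so the gap sits immediately after word 6 ("photographed").
Base order: Sam has admitted Bart photographed what without warning.

6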